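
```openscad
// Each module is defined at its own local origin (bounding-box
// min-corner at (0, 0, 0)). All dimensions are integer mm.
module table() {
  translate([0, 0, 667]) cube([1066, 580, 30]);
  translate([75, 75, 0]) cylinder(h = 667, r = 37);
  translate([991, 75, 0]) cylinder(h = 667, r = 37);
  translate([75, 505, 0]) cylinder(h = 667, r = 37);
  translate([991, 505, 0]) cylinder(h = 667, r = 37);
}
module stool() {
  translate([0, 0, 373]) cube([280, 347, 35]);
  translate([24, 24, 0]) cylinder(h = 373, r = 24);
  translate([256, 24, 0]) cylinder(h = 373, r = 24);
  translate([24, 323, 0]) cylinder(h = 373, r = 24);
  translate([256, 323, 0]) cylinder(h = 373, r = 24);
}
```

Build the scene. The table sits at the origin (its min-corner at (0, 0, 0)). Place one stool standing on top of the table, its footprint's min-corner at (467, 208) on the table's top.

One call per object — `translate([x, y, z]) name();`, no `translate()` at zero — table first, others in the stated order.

table();
translate([467, 208, 697]) stool();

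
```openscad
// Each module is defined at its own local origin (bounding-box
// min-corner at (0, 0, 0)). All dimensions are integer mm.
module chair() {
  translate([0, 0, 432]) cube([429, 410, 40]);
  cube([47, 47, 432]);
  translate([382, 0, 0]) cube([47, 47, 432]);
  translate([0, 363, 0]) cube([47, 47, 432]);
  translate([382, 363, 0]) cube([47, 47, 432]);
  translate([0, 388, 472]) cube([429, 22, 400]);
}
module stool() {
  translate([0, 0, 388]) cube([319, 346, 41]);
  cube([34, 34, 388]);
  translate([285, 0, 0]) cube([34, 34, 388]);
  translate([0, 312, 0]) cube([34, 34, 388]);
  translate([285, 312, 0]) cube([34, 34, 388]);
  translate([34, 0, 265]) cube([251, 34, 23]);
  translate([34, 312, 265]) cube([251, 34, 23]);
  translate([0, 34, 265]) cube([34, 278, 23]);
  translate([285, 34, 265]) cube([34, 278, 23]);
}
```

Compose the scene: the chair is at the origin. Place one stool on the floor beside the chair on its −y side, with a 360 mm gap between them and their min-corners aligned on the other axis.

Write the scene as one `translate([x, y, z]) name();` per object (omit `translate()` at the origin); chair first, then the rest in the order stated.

chair();
translate([0, -706, 0]) stool();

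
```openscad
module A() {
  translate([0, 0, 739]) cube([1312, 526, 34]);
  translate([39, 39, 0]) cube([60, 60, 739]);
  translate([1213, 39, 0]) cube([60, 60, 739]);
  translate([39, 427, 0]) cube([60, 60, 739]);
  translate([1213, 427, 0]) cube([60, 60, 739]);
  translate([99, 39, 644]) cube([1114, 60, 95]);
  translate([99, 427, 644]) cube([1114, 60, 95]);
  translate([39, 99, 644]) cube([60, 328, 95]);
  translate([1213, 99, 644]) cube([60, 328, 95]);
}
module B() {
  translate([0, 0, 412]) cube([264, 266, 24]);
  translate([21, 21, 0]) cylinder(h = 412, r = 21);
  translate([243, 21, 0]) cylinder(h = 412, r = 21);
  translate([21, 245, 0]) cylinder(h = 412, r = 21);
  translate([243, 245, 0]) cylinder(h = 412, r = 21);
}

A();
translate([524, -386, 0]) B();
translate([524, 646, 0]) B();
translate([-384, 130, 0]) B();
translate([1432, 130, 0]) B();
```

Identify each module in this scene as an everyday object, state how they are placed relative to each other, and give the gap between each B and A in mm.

Each stool's nearest face is 120 mm from the table's bounding box.

A is a table. B is a stool. Four stools sit around the table at the −y, +y, −x, +x sides. The gap between each stool and the table is 120 mm.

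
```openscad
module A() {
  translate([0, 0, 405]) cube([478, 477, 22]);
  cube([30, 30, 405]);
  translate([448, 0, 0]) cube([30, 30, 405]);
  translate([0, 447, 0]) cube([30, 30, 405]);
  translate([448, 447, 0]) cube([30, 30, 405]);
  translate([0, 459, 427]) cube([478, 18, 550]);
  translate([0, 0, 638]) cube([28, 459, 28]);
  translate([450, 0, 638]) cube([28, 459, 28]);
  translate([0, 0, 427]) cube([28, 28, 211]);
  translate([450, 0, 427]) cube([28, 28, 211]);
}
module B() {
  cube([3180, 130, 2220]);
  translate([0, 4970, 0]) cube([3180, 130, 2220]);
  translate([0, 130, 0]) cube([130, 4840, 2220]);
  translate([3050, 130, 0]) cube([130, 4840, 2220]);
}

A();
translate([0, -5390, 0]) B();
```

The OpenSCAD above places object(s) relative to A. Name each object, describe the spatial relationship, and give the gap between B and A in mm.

A is a chair. B is a house frame. The house frame is on the floor beside the chair on its −y side. The gap between the house frame and the chair is 290 mm.

The house frame's nearest face is 290 mm from the chair's −y face.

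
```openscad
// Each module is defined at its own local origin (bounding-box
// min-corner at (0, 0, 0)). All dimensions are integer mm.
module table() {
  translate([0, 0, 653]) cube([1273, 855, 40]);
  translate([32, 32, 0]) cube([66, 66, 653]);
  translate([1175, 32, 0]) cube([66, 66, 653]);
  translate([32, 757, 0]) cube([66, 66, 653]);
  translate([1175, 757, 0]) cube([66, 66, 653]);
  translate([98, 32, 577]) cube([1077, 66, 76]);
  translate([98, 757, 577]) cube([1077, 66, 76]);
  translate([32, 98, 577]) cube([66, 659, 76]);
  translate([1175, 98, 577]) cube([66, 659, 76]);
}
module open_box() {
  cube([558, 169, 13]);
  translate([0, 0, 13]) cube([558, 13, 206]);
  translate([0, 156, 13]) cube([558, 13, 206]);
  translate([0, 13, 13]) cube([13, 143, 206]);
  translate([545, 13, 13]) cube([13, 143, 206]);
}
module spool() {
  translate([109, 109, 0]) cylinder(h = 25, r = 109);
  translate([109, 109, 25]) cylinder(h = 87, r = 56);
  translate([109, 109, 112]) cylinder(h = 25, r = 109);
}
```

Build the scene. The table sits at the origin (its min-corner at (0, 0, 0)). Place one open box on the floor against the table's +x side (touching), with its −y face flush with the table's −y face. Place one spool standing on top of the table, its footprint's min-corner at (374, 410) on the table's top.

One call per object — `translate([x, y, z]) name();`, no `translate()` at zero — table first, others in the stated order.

table();
translate([1273, 0, 0]) open_box();
translate([374, 410, 693]) spool();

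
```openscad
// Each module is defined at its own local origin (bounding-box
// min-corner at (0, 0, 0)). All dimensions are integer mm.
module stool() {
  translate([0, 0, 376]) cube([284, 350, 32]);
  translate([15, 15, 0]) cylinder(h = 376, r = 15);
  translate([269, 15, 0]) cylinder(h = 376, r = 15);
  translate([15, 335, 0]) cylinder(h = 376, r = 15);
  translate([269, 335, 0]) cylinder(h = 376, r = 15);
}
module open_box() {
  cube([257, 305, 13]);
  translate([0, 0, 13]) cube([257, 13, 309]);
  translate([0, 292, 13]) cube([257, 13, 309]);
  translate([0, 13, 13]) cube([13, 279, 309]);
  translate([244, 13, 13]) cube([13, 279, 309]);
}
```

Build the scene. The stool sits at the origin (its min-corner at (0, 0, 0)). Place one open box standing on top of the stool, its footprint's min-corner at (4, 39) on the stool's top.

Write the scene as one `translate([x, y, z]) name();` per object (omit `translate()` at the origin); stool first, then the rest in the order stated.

stool();
translate([4, 39, 408]) open_box();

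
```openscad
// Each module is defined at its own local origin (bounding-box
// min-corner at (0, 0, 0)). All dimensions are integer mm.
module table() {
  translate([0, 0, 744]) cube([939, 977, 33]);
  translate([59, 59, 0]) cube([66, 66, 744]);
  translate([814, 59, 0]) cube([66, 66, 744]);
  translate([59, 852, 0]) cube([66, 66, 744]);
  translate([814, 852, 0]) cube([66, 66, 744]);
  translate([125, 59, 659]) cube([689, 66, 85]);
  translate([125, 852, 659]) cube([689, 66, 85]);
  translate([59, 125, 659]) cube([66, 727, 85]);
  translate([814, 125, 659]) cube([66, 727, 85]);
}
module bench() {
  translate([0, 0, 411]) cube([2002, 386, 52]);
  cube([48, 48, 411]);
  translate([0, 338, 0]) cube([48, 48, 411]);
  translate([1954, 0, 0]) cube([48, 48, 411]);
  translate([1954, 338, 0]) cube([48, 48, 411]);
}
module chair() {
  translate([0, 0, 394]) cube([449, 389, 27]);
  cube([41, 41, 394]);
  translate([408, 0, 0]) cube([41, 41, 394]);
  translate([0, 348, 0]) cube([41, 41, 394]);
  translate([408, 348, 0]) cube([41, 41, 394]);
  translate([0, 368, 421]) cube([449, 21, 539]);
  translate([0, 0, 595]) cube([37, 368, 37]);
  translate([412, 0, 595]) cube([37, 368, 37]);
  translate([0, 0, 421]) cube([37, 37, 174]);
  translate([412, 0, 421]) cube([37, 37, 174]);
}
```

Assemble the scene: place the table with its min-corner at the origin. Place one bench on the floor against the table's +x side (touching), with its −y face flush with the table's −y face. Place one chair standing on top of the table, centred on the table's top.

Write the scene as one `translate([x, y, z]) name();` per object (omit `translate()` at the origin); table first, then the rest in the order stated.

table();
translate([939, 0, 0]) bench();
translate([245, 294, 777]) chair();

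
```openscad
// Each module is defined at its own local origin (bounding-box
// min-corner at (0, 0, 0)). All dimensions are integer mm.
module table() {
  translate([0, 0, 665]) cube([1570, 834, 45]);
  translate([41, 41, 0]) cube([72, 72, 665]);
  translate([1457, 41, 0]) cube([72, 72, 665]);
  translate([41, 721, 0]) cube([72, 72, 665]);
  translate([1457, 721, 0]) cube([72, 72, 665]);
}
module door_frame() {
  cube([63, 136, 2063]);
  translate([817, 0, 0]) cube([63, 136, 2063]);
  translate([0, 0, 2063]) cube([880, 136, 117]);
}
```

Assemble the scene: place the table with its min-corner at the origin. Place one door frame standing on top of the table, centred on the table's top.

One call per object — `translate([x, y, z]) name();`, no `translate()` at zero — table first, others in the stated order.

table();
translate([345, 349, 710]) door_frame();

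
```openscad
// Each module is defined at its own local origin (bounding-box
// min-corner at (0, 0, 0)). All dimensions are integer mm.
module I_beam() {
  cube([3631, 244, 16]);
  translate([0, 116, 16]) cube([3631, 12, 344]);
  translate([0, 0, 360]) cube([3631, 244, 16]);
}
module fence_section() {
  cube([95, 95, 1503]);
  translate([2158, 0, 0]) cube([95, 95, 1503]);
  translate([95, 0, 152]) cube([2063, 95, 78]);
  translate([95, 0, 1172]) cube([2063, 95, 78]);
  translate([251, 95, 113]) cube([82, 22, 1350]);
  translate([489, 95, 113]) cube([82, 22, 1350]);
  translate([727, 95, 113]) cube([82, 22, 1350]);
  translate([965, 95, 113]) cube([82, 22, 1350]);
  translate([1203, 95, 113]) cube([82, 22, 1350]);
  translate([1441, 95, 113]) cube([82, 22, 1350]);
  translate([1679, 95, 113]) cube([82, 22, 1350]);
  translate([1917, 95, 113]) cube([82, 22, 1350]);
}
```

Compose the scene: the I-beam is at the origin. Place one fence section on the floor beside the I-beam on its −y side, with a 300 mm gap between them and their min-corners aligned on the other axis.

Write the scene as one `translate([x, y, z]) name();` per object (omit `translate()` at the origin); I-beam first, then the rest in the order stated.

I_beam();
translate([0, -417, 0]) fence_section();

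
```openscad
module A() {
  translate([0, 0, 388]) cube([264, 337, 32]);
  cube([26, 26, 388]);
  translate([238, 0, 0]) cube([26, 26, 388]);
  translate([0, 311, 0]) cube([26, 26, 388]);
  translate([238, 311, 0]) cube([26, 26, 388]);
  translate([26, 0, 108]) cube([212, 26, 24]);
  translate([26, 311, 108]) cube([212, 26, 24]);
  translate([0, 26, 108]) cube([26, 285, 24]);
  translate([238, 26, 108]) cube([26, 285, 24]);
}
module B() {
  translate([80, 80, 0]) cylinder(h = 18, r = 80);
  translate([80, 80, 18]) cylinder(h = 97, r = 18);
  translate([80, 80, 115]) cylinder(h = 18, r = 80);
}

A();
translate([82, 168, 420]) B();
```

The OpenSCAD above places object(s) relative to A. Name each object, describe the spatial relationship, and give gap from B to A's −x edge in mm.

The spool's min-x is at 82; the stool's min-x is 0; gap = 82 mm.

A is a stool. B is a spool. The spool is on top of the stool. The gap from the spool to the stool's −x edge is 82 mm.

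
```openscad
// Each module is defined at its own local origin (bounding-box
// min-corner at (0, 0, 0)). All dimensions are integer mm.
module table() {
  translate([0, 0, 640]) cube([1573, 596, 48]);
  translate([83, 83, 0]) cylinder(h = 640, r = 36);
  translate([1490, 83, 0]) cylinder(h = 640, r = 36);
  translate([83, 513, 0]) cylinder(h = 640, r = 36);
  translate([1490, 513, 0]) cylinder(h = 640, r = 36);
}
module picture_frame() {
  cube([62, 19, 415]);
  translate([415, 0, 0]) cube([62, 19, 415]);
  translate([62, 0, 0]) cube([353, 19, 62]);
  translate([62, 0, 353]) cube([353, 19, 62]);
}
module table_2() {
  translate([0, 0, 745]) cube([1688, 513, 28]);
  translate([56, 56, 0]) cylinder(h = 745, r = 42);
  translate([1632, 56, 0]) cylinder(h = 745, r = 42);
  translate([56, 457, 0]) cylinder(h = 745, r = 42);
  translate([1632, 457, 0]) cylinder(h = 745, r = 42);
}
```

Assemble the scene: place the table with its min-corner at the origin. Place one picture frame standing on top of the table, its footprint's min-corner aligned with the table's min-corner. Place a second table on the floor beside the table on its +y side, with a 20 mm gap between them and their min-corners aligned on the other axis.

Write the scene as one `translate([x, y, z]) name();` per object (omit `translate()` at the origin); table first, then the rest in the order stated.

table();
translate([0, 0, 688]) picture_frame();
translate([0, 616, 0]) table_2();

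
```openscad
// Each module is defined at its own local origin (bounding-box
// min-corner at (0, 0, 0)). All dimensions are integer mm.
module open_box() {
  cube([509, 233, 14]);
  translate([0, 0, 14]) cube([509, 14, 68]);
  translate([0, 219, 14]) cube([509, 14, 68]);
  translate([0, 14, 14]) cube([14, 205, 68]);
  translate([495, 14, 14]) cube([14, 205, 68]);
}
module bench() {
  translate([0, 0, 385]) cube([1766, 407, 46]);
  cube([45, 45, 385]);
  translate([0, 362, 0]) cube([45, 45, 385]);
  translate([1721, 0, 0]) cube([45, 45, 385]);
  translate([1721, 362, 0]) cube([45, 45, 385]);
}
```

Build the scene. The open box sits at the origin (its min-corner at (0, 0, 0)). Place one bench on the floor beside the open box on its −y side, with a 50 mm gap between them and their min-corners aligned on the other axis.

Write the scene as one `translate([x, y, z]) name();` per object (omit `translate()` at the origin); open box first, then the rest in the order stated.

open_box();
translate([0, -457, 0]) bench();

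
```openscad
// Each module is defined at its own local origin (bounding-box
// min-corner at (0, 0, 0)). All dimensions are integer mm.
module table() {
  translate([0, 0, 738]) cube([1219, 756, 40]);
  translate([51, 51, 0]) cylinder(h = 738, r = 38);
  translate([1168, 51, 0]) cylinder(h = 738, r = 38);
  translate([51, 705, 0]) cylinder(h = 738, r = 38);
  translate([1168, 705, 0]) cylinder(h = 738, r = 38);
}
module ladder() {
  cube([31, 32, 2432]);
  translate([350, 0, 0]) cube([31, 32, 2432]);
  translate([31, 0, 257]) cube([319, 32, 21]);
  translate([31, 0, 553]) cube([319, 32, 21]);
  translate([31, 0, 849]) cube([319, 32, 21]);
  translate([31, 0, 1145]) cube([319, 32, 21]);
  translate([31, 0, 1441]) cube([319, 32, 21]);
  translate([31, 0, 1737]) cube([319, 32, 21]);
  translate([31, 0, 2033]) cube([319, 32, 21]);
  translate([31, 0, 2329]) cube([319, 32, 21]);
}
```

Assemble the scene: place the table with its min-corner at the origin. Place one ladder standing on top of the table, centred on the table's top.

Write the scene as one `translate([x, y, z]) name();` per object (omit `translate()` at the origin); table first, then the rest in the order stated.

table();
translate([419, 362, 778]) ladder();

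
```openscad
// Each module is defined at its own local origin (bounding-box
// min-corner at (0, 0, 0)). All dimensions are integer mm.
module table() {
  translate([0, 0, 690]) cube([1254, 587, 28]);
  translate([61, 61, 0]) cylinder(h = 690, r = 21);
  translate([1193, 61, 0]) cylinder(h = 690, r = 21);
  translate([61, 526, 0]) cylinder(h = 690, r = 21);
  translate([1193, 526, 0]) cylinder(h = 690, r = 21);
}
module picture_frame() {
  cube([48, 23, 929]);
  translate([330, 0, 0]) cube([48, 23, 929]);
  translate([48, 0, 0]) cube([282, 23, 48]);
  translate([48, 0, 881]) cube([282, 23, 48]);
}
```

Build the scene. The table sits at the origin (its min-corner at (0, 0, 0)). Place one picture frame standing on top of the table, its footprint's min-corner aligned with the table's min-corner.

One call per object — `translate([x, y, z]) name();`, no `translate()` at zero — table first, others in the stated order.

table();
translate([0, 0, 718]) picture_frame();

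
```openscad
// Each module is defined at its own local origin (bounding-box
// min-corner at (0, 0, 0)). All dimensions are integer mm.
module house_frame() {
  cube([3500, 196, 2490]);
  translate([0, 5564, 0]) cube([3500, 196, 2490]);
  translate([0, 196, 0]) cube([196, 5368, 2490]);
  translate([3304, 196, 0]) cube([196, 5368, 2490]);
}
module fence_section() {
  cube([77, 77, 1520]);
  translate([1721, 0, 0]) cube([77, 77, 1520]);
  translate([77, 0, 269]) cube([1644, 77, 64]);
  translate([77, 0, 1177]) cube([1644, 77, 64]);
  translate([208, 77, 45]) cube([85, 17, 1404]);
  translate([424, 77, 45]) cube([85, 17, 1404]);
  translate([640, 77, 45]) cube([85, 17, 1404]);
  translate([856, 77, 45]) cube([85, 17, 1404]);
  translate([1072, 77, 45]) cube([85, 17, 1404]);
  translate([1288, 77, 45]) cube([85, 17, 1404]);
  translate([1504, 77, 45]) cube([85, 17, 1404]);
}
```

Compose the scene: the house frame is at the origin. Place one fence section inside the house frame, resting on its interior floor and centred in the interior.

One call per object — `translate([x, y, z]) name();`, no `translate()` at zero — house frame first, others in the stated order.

house_frame();
translate([851, 2833, 0]) fence_section();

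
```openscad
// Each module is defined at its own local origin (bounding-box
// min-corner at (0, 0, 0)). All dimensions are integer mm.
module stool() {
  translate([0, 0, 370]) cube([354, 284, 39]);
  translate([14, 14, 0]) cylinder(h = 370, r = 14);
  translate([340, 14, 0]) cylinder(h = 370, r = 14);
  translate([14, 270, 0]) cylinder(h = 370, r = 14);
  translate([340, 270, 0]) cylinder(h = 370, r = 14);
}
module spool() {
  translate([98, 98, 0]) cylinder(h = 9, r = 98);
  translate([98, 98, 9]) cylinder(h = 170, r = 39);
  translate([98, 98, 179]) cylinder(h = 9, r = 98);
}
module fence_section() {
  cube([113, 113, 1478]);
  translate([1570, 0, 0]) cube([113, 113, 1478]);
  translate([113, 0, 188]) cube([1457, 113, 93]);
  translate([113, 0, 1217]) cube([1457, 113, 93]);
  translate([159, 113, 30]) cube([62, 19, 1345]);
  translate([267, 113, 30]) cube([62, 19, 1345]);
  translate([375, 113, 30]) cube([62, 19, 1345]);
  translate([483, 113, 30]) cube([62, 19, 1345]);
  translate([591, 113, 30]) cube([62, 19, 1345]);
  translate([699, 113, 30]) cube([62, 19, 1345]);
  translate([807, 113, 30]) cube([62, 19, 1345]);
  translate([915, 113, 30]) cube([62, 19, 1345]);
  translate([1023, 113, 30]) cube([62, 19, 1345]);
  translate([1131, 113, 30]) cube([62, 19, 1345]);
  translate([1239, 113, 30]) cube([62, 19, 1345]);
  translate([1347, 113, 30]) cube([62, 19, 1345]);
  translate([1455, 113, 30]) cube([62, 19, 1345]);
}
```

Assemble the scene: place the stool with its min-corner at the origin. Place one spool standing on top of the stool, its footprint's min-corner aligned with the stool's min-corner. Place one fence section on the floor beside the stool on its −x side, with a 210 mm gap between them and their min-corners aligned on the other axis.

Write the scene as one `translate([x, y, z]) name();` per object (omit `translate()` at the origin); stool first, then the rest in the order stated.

stool();
translate([0, 0, 409]) spool();
translate([-1893, 0, 0]) fence_section();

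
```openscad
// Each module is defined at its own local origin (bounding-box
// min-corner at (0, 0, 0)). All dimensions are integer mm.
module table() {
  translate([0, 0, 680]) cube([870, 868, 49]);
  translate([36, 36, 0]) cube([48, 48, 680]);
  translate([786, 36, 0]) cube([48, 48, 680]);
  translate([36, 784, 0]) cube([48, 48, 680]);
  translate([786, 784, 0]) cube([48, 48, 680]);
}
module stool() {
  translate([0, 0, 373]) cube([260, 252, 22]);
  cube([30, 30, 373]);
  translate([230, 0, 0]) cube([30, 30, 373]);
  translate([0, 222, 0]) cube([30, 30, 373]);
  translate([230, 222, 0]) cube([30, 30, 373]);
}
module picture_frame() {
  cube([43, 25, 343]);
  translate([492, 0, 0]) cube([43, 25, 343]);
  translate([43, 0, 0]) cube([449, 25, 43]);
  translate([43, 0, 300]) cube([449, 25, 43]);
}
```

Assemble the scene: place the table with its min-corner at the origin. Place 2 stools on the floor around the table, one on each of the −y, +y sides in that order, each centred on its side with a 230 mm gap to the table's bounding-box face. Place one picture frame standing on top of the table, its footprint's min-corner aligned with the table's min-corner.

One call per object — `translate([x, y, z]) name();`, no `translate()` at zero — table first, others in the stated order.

table();
translate([305, -482, 0]) stool();
translate([305, 1098, 0]) stool();
translate([0, 0, 729]) picture_frame();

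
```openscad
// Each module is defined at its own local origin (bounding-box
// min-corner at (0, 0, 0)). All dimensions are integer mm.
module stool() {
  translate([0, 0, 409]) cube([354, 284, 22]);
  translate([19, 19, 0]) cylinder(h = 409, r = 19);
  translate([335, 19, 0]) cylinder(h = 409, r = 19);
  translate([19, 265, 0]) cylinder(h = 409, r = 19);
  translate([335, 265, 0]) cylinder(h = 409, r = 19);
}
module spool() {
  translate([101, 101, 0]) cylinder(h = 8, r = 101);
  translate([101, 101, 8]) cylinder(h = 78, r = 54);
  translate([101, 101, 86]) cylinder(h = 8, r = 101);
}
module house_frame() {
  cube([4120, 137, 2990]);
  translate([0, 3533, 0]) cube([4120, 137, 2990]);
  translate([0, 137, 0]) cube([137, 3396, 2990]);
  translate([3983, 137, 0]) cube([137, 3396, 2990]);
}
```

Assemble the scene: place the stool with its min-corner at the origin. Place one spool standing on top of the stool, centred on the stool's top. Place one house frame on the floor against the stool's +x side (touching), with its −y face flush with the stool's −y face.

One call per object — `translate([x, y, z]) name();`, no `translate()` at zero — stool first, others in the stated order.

stool();
translate([76, 41, 431]) spool();
translate([354, 0, 0]) house_frame();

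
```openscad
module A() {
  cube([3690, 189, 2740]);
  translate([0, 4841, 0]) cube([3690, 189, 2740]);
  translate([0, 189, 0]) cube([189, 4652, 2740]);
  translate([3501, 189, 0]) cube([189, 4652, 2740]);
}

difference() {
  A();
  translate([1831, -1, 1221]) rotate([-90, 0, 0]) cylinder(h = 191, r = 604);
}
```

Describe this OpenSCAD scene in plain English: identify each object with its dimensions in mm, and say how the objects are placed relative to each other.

A is a box-shaped house frame (walls only): outside footprint 3690×5030 mm, wall height 2740 mm, wall thickness 189 mm. The two y-facing walls run the full x-width; the two x-facing walls fit between the inner faces of the y-facing walls.

The house frame has a circular hole of radius 604 mm through its front wall, centred at (x = 1831, z = 1221).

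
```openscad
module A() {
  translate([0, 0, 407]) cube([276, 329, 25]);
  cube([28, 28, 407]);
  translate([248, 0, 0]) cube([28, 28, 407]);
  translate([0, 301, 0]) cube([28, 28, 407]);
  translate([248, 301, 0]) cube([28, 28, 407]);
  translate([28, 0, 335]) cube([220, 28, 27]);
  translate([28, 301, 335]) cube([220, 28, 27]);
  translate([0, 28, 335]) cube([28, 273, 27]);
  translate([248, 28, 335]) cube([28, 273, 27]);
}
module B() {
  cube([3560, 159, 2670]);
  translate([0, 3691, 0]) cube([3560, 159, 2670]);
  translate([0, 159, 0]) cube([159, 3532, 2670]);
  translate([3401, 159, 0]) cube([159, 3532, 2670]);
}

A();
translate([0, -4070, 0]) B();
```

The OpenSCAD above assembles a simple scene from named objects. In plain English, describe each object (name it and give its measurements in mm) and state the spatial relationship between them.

A is a four-legged stool. The seat is a 276×329×25 mm slab whose top surface is at z = 432 mm; four square legs, each 28×28 mm in cross-section, run from the floor (z = 0) to the underside of the seat, each flush with a corner of the seat. Four stretchers, 28 mm wide and 27 mm tall, connect adjacent legs with their undersides at z = 335 mm, each running between the inner faces of the legs it joins and aligned with the legs' outer faces on the other axis.

B is the wall frame of a small rectangular building: four walls, each 2670 mm tall and 159 mm thick, enclosing a footprint 3560 mm (x) by 3850 mm (y) outside-to-outside, with no floor or roof. The front and back walls (the −y and +y sides) span the full width; the two side walls fit between them.

The house frame is on the floor beside the stool on its −y side.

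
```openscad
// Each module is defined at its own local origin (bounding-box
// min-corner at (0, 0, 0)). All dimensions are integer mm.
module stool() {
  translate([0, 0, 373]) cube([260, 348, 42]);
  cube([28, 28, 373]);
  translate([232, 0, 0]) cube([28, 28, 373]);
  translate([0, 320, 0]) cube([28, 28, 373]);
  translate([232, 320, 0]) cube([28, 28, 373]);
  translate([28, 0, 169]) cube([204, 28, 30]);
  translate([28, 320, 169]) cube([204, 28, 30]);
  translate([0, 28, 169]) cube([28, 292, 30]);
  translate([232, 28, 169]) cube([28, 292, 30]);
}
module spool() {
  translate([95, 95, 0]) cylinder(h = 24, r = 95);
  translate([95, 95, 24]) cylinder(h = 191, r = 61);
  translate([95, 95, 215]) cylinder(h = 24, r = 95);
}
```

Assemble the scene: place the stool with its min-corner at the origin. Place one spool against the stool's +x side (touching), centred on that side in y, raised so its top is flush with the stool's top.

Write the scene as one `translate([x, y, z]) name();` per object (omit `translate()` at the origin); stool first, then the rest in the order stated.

stool();
translate([260, 79, 176]) spool();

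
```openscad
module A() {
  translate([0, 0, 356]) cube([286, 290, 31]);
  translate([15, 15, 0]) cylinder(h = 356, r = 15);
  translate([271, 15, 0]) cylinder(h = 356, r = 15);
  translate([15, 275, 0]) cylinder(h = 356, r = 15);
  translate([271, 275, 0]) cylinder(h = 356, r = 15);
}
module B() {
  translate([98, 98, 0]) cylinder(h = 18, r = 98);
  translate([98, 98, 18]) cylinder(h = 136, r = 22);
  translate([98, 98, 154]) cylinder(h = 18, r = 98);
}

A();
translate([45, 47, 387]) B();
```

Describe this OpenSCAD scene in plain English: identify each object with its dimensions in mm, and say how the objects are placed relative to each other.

A is a four-legged stool. The seat is 286×290 mm, 31 mm thick, top at z = 387 mm. It stands on four round legs, each 30 mm in diameter, from z = 0 to the seat underside, each leg's axis is inset half a diameter from the nearest pair of seat edges (so the leg's bounding box is flush with the corner).

B is a spool: two coaxial disc flanges of radius 98 mm and thickness 18 mm, joined by a core cylinder of radius 22 mm and height 136 mm. The lower flange rests on z = 0 and the three cylinders share a vertical axis.

The spool is on top of the stool, centred.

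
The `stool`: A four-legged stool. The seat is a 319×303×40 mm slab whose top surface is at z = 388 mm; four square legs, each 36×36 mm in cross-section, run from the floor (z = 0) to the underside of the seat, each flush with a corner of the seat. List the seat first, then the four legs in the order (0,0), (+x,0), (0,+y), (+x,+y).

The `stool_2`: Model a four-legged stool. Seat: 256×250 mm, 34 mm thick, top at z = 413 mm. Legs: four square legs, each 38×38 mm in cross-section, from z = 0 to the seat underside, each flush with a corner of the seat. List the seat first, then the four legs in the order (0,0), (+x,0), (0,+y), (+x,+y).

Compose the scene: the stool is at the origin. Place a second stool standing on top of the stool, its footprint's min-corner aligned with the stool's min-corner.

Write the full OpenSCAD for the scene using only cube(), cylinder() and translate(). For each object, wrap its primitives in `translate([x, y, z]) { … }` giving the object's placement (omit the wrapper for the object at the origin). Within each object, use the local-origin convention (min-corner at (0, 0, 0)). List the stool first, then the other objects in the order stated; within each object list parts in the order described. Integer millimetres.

translate([0, 0, 348]) cube([319, 303, 40]);
cube([36, 36, 348]);
translate([283, 0, 0]) cube([36, 36, 348]);
translate([0, 267, 0]) cube([36, 36, 348]);
translate([283, 267, 0]) cube([36, 36, 348]);
translate([0, 0, 388]) {
  translate([0, 0, 379]) cube([256, 250, 34]);
  cube([38, 38, 379]);
  translate([218, 0, 0]) cube([38, 38, 379]);
  translate([0, 212, 0]) cube([38, 38, 379]);
  translate([218, 212, 0]) cube([38, 38, 379]);
}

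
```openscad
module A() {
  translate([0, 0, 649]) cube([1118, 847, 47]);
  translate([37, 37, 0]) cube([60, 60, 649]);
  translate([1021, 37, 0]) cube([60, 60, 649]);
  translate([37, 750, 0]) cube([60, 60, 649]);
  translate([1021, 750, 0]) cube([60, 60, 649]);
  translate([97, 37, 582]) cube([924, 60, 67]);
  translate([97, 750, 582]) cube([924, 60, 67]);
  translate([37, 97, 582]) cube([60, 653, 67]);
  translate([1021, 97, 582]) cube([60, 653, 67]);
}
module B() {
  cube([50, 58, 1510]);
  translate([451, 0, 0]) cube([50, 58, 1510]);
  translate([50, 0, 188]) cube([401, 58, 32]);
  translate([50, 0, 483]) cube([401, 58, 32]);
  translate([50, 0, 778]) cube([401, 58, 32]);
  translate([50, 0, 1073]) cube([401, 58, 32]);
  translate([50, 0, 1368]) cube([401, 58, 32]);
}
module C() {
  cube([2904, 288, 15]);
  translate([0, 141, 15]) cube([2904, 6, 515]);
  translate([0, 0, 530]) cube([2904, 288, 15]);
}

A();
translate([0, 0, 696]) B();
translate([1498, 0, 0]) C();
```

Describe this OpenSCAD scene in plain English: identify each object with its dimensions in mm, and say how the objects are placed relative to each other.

A is a table: top 1118 mm (x) × 847 mm (y), 47 mm thick, upper face at z = 696 mm, on four 60×60 mm square legs, each inset 37 mm from the nearest pair of top edges, running from z = 0 to the bottom of the top. Four apron rails, 60 mm thick and 67 mm tall, run between adjacent legs with their top edges flush with the underside of the top and their outer faces flush with the legs' outer faces.

B is a wooden ladder with two side rails of 50×58 mm section and 1510 mm height, set 501 mm apart overall. Between them run 5 rectangular rungs (58 mm deep, 32 mm thick), front faces flush with the rails' −y face. The bottom of the first rung is 188 mm above the floor and each subsequent rung is 295 mm higher than the one below.

C is an I-beam lying along x, 2904 mm long. Overall section height 545 mm. Two flanges 288 mm wide (y) and 15 mm thick, one on the floor and one at the top; a web 6 mm thick runs between them, centred on the flange width.

The ladder is on top of the table. The I-beam is on the floor beside the table on its +x side.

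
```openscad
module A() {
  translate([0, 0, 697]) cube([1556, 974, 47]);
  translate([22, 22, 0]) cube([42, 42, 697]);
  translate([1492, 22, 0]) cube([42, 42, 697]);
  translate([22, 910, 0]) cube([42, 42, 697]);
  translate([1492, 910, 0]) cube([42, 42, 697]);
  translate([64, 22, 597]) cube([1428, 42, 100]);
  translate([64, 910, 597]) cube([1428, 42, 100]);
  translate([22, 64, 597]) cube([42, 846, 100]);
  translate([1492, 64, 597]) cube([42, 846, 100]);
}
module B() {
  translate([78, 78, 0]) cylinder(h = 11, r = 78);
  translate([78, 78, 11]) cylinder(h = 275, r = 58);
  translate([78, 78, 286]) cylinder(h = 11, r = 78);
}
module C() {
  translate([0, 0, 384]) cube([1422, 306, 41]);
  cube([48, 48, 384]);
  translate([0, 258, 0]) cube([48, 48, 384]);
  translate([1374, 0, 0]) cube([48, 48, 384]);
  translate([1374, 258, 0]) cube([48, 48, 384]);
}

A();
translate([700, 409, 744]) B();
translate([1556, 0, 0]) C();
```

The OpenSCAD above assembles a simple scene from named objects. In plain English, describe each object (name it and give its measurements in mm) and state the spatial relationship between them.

A is a table with a 1556×974 mm rectangular top, 47 mm thick, top surface at z = 744 mm, supported by four 42×42 mm square legs, each inset 22 mm from the nearest pair of top edges, running from the floor. Four apron rails, 42 mm thick and 100 mm tall, run between adjacent legs with their top edges flush with the underside of the top and their outer faces flush with the legs' outer faces.

B is a spool: two coaxial disc flanges of radius 78 mm and thickness 11 mm, joined by a core cylinder of radius 58 mm and height 275 mm. The lower flange rests on z = 0 and the three cylinders share a vertical axis.

C is a bench: a 1422×306 mm seat slab, 41 mm thick, top at z = 425 mm, on four 48×48 mm square legs flush with the seat corners and standing on z = 0.

The spool is on top of the table, centred. The bench is against the table's +x side, with their −y faces flush.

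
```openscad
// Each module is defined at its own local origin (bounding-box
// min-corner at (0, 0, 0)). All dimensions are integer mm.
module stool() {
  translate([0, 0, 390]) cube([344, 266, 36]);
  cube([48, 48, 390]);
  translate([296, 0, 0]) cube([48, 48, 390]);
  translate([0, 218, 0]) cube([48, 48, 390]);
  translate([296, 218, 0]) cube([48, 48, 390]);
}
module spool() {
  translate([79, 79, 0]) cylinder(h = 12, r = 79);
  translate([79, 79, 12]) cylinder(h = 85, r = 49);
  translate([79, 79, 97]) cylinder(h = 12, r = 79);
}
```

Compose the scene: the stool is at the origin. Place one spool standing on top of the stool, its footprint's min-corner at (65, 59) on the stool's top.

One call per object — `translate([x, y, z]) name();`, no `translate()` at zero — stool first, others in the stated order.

stool();
translate([65, 59, 426]) spool();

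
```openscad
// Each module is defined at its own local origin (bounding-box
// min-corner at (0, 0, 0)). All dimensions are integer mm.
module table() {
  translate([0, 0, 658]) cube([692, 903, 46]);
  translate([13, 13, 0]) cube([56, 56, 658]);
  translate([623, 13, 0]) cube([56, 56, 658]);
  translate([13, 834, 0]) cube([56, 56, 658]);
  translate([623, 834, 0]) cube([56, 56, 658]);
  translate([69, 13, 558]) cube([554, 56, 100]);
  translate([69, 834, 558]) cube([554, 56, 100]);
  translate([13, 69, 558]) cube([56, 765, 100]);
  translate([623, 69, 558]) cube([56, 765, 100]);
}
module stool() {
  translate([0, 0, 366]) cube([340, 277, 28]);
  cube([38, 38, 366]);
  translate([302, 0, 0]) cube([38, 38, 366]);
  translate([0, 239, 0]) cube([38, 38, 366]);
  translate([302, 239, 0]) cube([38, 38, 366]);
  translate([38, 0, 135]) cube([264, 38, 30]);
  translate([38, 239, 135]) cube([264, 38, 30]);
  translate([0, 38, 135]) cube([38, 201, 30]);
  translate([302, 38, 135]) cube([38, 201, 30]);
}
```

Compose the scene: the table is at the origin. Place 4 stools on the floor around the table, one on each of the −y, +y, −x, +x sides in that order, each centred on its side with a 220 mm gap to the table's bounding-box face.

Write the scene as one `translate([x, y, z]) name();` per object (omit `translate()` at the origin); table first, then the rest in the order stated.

table();
translate([176, -497, 0]) stool();
translate([176, 1123, 0]) stool();
translate([-560, 313, 0]) stool();
translate([912, 313, 0]) stool();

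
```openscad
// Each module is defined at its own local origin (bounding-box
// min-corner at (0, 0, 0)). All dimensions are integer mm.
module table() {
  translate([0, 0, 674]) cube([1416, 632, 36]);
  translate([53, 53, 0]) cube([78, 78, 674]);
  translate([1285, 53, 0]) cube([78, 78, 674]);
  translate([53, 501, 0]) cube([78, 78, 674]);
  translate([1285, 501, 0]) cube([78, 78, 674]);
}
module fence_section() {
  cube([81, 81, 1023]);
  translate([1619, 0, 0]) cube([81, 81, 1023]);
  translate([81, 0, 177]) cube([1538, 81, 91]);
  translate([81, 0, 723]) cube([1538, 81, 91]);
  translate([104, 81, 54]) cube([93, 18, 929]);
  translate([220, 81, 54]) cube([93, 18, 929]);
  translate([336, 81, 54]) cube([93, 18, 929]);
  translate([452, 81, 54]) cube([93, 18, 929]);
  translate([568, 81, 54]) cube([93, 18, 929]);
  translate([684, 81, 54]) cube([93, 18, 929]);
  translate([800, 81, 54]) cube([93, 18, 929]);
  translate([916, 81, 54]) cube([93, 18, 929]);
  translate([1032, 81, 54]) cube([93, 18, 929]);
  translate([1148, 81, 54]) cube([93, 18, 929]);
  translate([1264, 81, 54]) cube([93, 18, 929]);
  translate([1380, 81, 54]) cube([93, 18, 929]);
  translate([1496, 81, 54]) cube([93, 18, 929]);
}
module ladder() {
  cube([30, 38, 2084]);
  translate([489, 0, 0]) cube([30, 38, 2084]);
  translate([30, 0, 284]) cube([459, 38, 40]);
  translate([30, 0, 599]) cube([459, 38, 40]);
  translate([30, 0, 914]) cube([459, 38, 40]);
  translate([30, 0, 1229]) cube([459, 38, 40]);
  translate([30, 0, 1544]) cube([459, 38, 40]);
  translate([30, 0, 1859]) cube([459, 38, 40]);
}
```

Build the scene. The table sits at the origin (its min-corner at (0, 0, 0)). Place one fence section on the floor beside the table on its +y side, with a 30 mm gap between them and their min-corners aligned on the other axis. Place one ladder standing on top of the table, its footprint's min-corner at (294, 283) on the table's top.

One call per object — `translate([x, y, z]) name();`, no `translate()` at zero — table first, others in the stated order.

table();
translate([0, 662, 0]) fence_section();
translate([294, 283, 710]) ladder();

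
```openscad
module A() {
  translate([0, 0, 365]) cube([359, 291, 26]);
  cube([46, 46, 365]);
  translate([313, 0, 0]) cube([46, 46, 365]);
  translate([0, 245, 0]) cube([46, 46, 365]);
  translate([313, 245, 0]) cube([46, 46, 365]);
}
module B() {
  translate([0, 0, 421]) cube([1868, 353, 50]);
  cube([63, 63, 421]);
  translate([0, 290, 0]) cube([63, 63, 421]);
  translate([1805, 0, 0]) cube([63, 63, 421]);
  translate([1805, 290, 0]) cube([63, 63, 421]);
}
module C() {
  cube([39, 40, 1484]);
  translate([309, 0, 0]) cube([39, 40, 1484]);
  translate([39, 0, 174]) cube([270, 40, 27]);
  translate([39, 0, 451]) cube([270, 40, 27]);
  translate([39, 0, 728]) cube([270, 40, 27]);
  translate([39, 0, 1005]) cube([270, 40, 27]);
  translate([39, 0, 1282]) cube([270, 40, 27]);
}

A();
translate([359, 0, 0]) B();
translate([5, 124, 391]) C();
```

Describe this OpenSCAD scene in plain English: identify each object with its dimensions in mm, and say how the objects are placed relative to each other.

A is a simple wooden stool: a rectangular seat 359 mm (x) by 291 mm (y), 26 mm thick, top face at z = 391 mm, on four square legs, each 46×46 mm in cross-section. The legs rest on z = 0, each flush with a corner of the seat.

B is a long wooden bench with a 1868 mm (x) × 353 mm (y) seat, 50 mm thick, its top surface 471 mm above the floor. Four 63 mm square legs at the seat corners, flush with the edges, run from z = 0 to the seat underside.

C is a straight ladder. Two 39×40 mm vertical rails, 1484 mm tall, stand 348 mm apart (outside-to-outside) with their front faces coplanar on the −y side. 5 rungs, each 40 mm deep and 27 mm tall, span between the inner faces of the rails, front faces flush with the rails. The lowest rung's underside is at z = 174 mm and rungs are spaced 277 mm apart (underside to underside).

The bench is against the stool's +x side, with their −y faces flush. The ladder is on top of the stool.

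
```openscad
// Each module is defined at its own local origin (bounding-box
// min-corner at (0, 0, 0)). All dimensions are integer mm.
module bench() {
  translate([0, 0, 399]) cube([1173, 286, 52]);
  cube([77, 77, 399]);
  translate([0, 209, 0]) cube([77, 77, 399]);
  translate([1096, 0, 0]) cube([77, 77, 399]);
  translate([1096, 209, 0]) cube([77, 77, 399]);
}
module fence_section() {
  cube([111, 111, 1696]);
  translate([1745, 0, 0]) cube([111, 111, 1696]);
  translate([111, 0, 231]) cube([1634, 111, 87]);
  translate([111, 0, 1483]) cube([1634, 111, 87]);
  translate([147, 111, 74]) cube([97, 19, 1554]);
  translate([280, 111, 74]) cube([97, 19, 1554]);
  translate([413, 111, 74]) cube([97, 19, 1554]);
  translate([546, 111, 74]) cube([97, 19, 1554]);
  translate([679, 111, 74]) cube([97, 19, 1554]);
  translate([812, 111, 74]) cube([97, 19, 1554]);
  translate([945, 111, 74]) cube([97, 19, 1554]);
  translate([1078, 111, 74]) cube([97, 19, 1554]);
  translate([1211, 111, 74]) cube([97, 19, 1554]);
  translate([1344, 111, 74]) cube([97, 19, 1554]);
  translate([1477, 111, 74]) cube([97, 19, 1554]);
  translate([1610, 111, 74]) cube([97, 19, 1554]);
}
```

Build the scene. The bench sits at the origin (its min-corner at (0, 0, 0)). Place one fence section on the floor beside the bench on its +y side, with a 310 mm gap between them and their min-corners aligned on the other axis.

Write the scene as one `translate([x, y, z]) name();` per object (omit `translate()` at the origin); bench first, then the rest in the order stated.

bench();
translate([0, 596, 0]) fence_section();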